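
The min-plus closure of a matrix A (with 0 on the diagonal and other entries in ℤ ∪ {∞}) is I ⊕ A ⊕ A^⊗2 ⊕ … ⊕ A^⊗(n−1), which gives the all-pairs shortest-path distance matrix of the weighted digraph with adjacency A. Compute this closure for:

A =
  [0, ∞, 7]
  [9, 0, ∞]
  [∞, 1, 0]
Closure =
  [0, 8, 7]
  [9, 0, 16]
  [10, 1, 0]

This is the Floyd-Warshall all-pairs shortest-path computation. For each intermediate vertex k = 0, 1, …, 2, update dist[i][j] ← min(dist[i][j], dist[i][k] + dist[k][j]). The final matrix gives, for each (i, j), the minimum total weight of any directed path from i to j (possibly empty when i = j).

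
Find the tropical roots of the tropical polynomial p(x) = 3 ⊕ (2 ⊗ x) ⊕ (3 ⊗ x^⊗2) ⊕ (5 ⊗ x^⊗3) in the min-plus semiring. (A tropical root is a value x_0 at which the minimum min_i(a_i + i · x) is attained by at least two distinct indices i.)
Roots: {-2, -1, 1}

Each tropical root is a break point of the lower envelope of the lines y = a_i + i · x (there are 4 lines, with slopes 0, 1, ..., 3). Only the lines that attain the minimum somewhere contribute to roots; other lines are dominated. Here the surviving (envelope) indices are i = 3, i = 2, i = 1, i = 0.
Intersections between consecutive envelope lines give the roots: for adjacent envelope indices i < j the intersection is x = (a_i − a_j) / (j − i). Reading off the sorted break points: {-2, -1, 1}.
Verification: at each break x_0, at least two indices attain the minimum of min_i(a_i + i · x_0).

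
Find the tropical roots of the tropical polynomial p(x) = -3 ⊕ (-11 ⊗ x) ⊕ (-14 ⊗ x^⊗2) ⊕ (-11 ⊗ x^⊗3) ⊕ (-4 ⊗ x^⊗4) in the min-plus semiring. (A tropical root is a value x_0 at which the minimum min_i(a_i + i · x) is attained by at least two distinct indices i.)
Roots: {-7, -3, 3, 8}

Each tropical root is a break point of the lower envelope of the lines y = a_i + i · x (there are 5 lines, with slopes 0, 1, ..., 4). Only the lines that attain the minimum somewhere contribute to roots; other lines are dominated. Here the surviving (envelope) indices are i = 4, i = 3, i = 2, i = 1, i = 0.
Intersections between consecutive envelope lines give the roots: for adjacent envelope indices i < j the intersection is x = (a_i − a_j) / (j − i). Reading off the sorted break points: {-7, -3, 3, 8}.
Verification: at each break x_0, at least two indices attain the minimum of min_i(a_i + i · x_0).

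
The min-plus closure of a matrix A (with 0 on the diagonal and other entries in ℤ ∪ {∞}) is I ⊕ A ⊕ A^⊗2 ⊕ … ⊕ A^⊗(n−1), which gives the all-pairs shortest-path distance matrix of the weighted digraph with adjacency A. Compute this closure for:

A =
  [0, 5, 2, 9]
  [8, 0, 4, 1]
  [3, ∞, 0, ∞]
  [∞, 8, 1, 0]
Closure =
  [0, 5, 2, 6]
  [5, 0, 2, 1]
  [3, 8, 0, 9]
  [4, 8, 1, 0]

This is the Floyd-Warshall all-pairs shortest-path computation. For each intermediate vertex k = 0, 1, …, 3, update dist[i][j] ← min(dist[i][j], dist[i][k] + dist[k][j]). The final matrix gives, for each (i, j), the minimum total weight of any directed path from i to j (possibly empty when i = j).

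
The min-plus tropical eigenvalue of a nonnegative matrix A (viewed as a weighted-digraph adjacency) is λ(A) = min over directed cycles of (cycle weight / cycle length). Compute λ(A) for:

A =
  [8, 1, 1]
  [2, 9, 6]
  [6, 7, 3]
λ(A) = 3/2

Enumerate directed cycles and compute their means (weight / length). Sample:
  cycle 0 → 0: weight = 8, length = 1, mean = 8/1 ≈ 8.000
  cycle 1 → 1: weight = 9, length = 1, mean = 9/1 ≈ 9.000
  cycle 2 → 2: weight = 3, length = 1, mean = 3/1 ≈ 3.000
  cycle 0 → 1 → 0: weight = 3, length = 2, mean = 3/2 ≈ 1.500
  cycle 0 → 2 → 0: weight = 7, length = 2, mean = 7/2 ≈ 3.500
  cycle 1 → 0 → 1: weight = 3, length = 2, mean = 3/2 ≈ 1.500
Minimum mean = 1.500, attained e.g. along the cycle 0 → 1 → 0 with weight 3 and length 2. So λ(A) = 3/2 = 3/2.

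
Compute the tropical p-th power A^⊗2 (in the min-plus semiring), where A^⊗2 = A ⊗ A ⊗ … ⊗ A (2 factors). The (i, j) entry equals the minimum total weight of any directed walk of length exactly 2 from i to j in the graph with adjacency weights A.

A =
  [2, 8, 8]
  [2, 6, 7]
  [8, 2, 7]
A^⊗2 =
  [4, 10, 10]
  [4, 9, 10]
  [4, 8, 9]

Each entry (A^⊗2)_ij equals the minimum over all length-2 walks i = v_0 → v_1 → … → v_2 = j of Σ_t A[v_t][v_{t+1}]. For example, for (i, j) = (0, 2) we minimise over 3 possible intermediate vertex sequences; the minimum is 10, attained along the walk 0 → 0 → 2.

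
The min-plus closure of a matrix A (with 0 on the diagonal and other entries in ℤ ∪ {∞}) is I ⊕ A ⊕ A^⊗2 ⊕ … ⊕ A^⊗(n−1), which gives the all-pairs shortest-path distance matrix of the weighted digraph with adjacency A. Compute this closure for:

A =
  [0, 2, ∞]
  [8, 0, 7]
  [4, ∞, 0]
Closure =
  [0, 2, 9]
  [8, 0, 7]
  [4, 6, 0]

This is the Floyd-Warshall all-pairs shortest-path computation. For each intermediate vertex k = 0, 1, …, 2, update dist[i][j] ← min(dist[i][j], dist[i][k] + dist[k][j]). The final matrix gives, for each (i, j), the minimum total weight of any directed path from i to j (possibly empty when i = j).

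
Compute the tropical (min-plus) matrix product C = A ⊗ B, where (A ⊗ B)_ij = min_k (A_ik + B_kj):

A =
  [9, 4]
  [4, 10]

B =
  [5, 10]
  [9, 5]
A ⊗ B =
  [13, 9]
  [9, 14]

Apply the min-plus product entry-by-entry:
  C[0][0] = min over k of (A[0][0] + B[0][0] = 9 + 5 = 14, A[0][1] + B[1][0] = 4 + 9 = 13) = 13 (attained at k = 1)
  C[0][1] = min over k of (A[0][0] + B[0][1] = 9 + 10 = 19, A[0][1] + B[1][1] = 4 + 5 = 9) = 9 (attained at k = 1)
  C[1][0] = min over k of (A[1][0] + B[0][0] = 4 + 5 = 9, A[1][1] + B[1][0] = 10 + 9 = 19) = 9 (attained at k = 0)
  C[1][1] = min over k of (A[1][0] + B[0][1] = 4 + 10 = 14, A[1][1] + B[1][1] = 10 + 5 = 15) = 14 (attained at k = 0)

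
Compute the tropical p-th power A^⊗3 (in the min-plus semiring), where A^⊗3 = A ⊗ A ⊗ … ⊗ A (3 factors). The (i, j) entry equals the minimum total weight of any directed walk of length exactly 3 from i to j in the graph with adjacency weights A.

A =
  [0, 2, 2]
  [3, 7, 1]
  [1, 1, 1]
A^⊗3 =
  [0, 2, 2]
  [2, 3, 3]
  [1, 3, 3]

Each entry (A^⊗3)_ij equals the minimum over all length-3 walks i = v_0 → v_1 → … → v_3 = j of Σ_t A[v_t][v_{t+1}]. For example, for (i, j) = (0, 2) we minimise over 9 possible intermediate vertex sequences; the minimum is 2, attained along the walk 0 → 0 → 0 → 2.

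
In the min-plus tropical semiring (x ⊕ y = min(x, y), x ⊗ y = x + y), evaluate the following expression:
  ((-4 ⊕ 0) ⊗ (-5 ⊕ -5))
((-4 ⊕ 0) ⊗ (-5 ⊕ -5)) = -9

Expand innermost to outermost. Recall ⊕ takes the minimum of its arguments and ⊗ takes their sum. Working out the expression ((-4 ⊕ 0) ⊗ (-5 ⊕ -5)) gives -9.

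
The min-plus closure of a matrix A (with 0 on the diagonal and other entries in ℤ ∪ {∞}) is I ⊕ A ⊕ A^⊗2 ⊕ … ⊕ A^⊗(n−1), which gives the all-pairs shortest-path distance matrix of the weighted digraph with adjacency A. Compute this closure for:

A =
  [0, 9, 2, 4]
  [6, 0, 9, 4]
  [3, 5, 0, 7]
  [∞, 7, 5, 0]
Closure =
  [0, 7, 2, 4]
  [6, 0, 8, 4]
  [3, 5, 0, 7]
  [8, 7, 5, 0]

This is the Floyd-Warshall all-pairs shortest-path computation. For each intermediate vertex k = 0, 1, …, 3, update dist[i][j] ← min(dist[i][j], dist[i][k] + dist[k][j]). The final matrix gives, for each (i, j), the minimum total weight of any directed path from i to j (possibly empty when i = j).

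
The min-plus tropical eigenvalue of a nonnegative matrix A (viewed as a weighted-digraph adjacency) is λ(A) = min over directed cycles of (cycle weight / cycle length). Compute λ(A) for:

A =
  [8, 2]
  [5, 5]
λ(A) = 7/2

Enumerate directed cycles and compute their means (weight / length). Sample:
  cycle 0 → 0: weight = 8, length = 1, mean = 8/1 ≈ 8.000
  cycle 1 → 1: weight = 5, length = 1, mean = 5/1 ≈ 5.000
  cycle 0 → 1 → 0: weight = 7, length = 2, mean = 7/2 ≈ 3.500
  cycle 1 → 0 → 1: weight = 7, length = 2, mean = 7/2 ≈ 3.500
Minimum mean = 3.500, attained e.g. along the cycle 0 → 1 → 0 with weight 7 and length 2. So λ(A) = 7/2 = 7/2.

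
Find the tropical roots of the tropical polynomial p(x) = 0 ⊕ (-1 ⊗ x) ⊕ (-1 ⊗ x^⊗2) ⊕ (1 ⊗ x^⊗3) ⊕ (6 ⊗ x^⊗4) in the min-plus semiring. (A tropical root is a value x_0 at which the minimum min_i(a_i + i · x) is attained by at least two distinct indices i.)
Roots: {-5, -2, 0, 1}

Each tropical root is a break point of the lower envelope of the lines y = a_i + i · x (there are 5 lines, with slopes 0, 1, ..., 4). Only the lines that attain the minimum somewhere contribute to roots; other lines are dominated. Here the surviving (envelope) indices are i = 4, i = 3, i = 2, i = 1, i = 0.
Intersections between consecutive envelope lines give the roots: for adjacent envelope indices i < j the intersection is x = (a_i − a_j) / (j − i). Reading off the sorted break points: {-5, -2, 0, 1}.
Verification: at each break x_0, at least two indices attain the minimum of min_i(a_i + i · x_0).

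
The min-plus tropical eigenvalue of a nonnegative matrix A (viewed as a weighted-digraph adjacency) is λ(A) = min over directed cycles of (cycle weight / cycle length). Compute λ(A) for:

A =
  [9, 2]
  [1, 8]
λ(A) = 3/2

Enumerate directed cycles and compute their means (weight / length). Sample:
  cycle 0 → 0: weight = 9, length = 1, mean = 9/1 ≈ 9.000
  cycle 1 → 1: weight = 8, length = 1, mean = 8/1 ≈ 8.000
  cycle 0 → 1 → 0: weight = 3, length = 2, mean = 3/2 ≈ 1.500
  cycle 1 → 0 → 1: weight = 3, length = 2, mean = 3/2 ≈ 1.500
Minimum mean = 1.500, attained e.g. along the cycle 0 → 1 → 0 with weight 3 and length 2. So λ(A) = 3/2 = 3/2.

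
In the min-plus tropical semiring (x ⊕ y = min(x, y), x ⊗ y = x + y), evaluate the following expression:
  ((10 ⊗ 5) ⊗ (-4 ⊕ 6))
((10 ⊗ 5) ⊗ (-4 ⊕ 6)) = 11

Expand innermost to outermost. Recall ⊕ takes the minimum of its arguments and ⊗ takes their sum. Working out the expression ((10 ⊗ 5) ⊗ (-4 ⊕ 6)) gives 11.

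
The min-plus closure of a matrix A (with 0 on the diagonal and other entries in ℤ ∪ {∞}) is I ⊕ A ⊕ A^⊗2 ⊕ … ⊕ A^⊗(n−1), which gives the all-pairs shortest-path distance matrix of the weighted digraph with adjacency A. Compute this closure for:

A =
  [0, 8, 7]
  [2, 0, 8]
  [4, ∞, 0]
Closure =
  [0, 8, 7]
  [2, 0, 8]
  [4, 12, 0]

This is the Floyd-Warshall all-pairs shortest-path computation. For each intermediate vertex k = 0, 1, …, 2, update dist[i][j] ← min(dist[i][j], dist[i][k] + dist[k][j]). The final matrix gives, for each (i, j), the minimum total weight of any directed path from i to j (possibly empty when i = j).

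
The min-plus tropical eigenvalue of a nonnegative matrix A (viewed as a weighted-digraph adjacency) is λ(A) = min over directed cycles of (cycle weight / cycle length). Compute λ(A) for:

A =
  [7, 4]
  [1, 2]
λ(A) = 2

Enumerate directed cycles and compute their means (weight / length). Sample:
  cycle 0 → 0: weight = 7, length = 1, mean = 7/1 ≈ 7.000
  cycle 1 → 1: weight = 2, length = 1, mean = 2/1 ≈ 2.000
  cycle 0 → 1 → 0: weight = 5, length = 2, mean = 5/2 ≈ 2.500
  cycle 1 → 0 → 1: weight = 5, length = 2, mean = 5/2 ≈ 2.500
Minimum mean = 2.000, attained e.g. along the cycle 1 → 1 with weight 2 and length 1. So λ(A) = 2/1 = 2.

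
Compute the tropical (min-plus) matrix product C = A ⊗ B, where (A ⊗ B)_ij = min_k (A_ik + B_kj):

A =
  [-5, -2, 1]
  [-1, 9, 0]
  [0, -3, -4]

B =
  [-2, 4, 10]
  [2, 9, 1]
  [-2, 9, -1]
A ⊗ B =
  [-7, -1, -1]
  [-3, 3, -1]
  [-6, 4, -5]

Apply the min-plus product entry-by-entry:
  C[0][0] = min over k of (A[0][0] + B[0][0] = -5 + -2 = -7, A[0][1] + B[1][0] = -2 + 2 = 0, A[0][2] + B[2][0] = 1 + -2 = -1) = -7 (attained at k = 0)
  C[0][1] = min over k of (A[0][0] + B[0][1] = -5 + 4 = -1, A[0][1] + B[1][1] = -2 + 9 = 7, A[0][2] + B[2][1] = 1 + 9 = 10) = -1 (attained at k = 0)
  C[0][2] = min over k of (A[0][0] + B[0][2] = -5 + 10 = 5, A[0][1] + B[1][2] = -2 + 1 = -1, A[0][2] + B[2][2] = 1 + -1 = 0) = -1 (attained at k = 1)
  C[1][0] = min over k of (A[1][0] + B[0][0] = -1 + -2 = -3, A[1][1] + B[1][0] = 9 + 2 = 11, A[1][2] + B[2][0] = 0 + -2 = -2) = -3 (attained at k = 0)
  C[1][1] = min over k of (A[1][0] + B[0][1] = -1 + 4 = 3, A[1][1] + B[1][1] = 9 + 9 = 18, A[1][2] + B[2][1] = 0 + 9 = 9) = 3 (attained at k = 0)
  C[1][2] = min over k of (A[1][0] + B[0][2] = -1 + 10 = 9, A[1][1] + B[1][2] = 9 + 1 = 10, A[1][2] + B[2][2] = 0 + -1 = -1) = -1 (attained at k = 2)
  C[2][0] = min over k of (A[2][0] + B[0][0] = 0 + -2 = -2, A[2][1] + B[1][0] = -3 + 2 = -1, A[2][2] + B[2][0] = -4 + -2 = -6) = -6 (attained at k = 2)
  C[2][1] = min over k of (A[2][0] + B[0][1] = 0 + 4 = 4, A[2][1] + B[1][1] = -3 + 9 = 6, A[2][2] + B[2][1] = -4 + 9 = 5) = 4 (attained at k = 0)
  C[2][2] = min over k of (A[2][0] + B[0][2] = 0 + 10 = 10, A[2][1] + B[1][2] = -3 + 1 = -2, A[2][2] + B[2][2] = -4 + -1 = -5) = -5 (attained at k = 2)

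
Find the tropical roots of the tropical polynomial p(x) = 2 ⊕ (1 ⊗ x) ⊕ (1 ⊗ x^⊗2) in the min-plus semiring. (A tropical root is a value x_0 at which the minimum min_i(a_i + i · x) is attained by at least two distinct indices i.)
Roots: {0, 1}

Each tropical root is a break point of the lower envelope of the lines y = a_i + i · x (there are 3 lines, with slopes 0, 1, ..., 2). Only the lines that attain the minimum somewhere contribute to roots; other lines are dominated. Here the surviving (envelope) indices are i = 2, i = 1, i = 0.
Intersections between consecutive envelope lines give the roots: for adjacent envelope indices i < j the intersection is x = (a_i − a_j) / (j − i). Reading off the sorted break points: {0, 1}.
Verification: at each break x_0, at least two indices attain the minimum of min_i(a_i + i · x_0).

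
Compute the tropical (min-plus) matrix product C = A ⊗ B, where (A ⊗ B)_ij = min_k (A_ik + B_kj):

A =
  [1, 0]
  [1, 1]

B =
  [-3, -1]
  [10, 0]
A ⊗ B =
  [-2, 0]
  [-2, 0]

Apply the min-plus product entry-by-entry:
  C[0][0] = min over k of (A[0][0] + B[0][0] = 1 + -3 = -2, A[0][1] + B[1][0] = 0 + 10 = 10) = -2 (attained at k = 0)
  C[0][1] = min over k of (A[0][0] + B[0][1] = 1 + -1 = 0, A[0][1] + B[1][1] = 0 + 0 = 0) = 0 (attained at k = 0)
  C[1][0] = min over k of (A[1][0] + B[0][0] = 1 + -3 = -2, A[1][1] + B[1][0] = 1 + 10 = 11) = -2 (attained at k = 0)
  C[1][1] = min over k of (A[1][0] + B[0][1] = 1 + -1 = 0, A[1][1] + B[1][1] = 1 + 0 = 1) = 0 (attained at k = 0)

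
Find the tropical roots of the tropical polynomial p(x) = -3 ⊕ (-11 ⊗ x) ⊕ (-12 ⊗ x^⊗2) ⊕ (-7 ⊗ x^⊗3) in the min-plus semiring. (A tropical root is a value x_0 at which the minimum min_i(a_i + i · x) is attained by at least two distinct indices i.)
Roots: {-5, 1, 8}

Each tropical root is a break point of the lower envelope of the lines y = a_i + i · x (there are 4 lines, with slopes 0, 1, ..., 3). Only the lines that attain the minimum somewhere contribute to roots; other lines are dominated. Here the surviving (envelope) indices are i = 3, i = 2, i = 1, i = 0.
Intersections between consecutive envelope lines give the roots: for adjacent envelope indices i < j the intersection is x = (a_i − a_j) / (j − i). Reading off the sorted break points: {-5, 1, 8}.
Verification: at each break x_0, at least two indices attain the minimum of min_i(a_i + i · x_0).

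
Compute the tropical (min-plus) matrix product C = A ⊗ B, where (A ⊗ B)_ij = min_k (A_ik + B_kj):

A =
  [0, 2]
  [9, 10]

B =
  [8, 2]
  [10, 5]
A ⊗ B =
  [8, 2]
  [17, 11]

Apply the min-plus product entry-by-entry:
  C[0][0] = min over k of (A[0][0] + B[0][0] = 0 + 8 = 8, A[0][1] + B[1][0] = 2 + 10 = 12) = 8 (attained at k = 0)
  C[0][1] = min over k of (A[0][0] + B[0][1] = 0 + 2 = 2, A[0][1] + B[1][1] = 2 + 5 = 7) = 2 (attained at k = 0)
  C[1][0] = min over k of (A[1][0] + B[0][0] = 9 + 8 = 17, A[1][1] + B[1][0] = 10 + 10 = 20) = 17 (attained at k = 0)
  C[1][1] = min over k of (A[1][0] + B[0][1] = 9 + 2 = 11, A[1][1] + B[1][1] = 10 + 5 = 15) = 11 (attained at k = 0)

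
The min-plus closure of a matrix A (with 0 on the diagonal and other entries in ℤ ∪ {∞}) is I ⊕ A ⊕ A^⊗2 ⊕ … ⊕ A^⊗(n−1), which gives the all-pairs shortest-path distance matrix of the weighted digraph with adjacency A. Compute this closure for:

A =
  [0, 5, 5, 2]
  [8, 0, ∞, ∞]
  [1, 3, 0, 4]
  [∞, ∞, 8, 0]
Closure =
  [0, 5, 5, 2]
  [8, 0, 13, 10]
  [1, 3, 0, 3]
  [9, 11, 8, 0]

This is the Floyd-Warshall all-pairs shortest-path computation. For each intermediate vertex k = 0, 1, …, 3, update dist[i][j] ← min(dist[i][j], dist[i][k] + dist[k][j]). The final matrix gives, for each (i, j), the minimum total weight of any directed path from i to j (possibly empty when i = j).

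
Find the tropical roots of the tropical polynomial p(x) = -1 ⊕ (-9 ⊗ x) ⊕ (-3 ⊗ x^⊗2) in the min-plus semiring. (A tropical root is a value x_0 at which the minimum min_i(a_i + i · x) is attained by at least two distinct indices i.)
Roots: {-6, 8}

Each tropical root is a break point of the lower envelope of the lines y = a_i + i · x (there are 3 lines, with slopes 0, 1, ..., 2). Only the lines that attain the minimum somewhere contribute to roots; other lines are dominated. Here the surviving (envelope) indices are i = 2, i = 1, i = 0.
Intersections between consecutive envelope lines give the roots: for adjacent envelope indices i < j the intersection is x = (a_i − a_j) / (j − i). Reading off the sorted break points: {-6, 8}.
Verification: at each break x_0, at least two indices attain the minimum of min_i(a_i + i · x_0).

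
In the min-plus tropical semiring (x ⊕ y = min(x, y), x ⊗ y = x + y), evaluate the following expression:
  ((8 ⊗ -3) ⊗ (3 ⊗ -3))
((8 ⊗ -3) ⊗ (3 ⊗ -3)) = 5

Expand innermost to outermost. Recall ⊕ takes the minimum of its arguments and ⊗ takes their sum. Working out the expression ((8 ⊗ -3) ⊗ (3 ⊗ -3)) gives 5.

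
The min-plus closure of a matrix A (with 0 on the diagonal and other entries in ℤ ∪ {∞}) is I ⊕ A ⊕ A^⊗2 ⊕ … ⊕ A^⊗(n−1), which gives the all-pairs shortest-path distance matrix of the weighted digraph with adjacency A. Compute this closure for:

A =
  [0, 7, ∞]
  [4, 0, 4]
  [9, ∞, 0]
Closure =
  [0, 7, 11]
  [4, 0, 4]
  [9, 16, 0]

This is the Floyd-Warshall all-pairs shortest-path computation. For each intermediate vertex k = 0, 1, …, 2, update dist[i][j] ← min(dist[i][j], dist[i][k] + dist[k][j]). The final matrix gives, for each (i, j), the minimum total weight of any directed path from i to j (possibly empty when i = j).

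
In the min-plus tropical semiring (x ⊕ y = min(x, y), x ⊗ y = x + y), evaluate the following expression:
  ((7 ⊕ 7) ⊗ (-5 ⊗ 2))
((7 ⊕ 7) ⊗ (-5 ⊗ 2)) = 4

Expand innermost to outermost. Recall ⊕ takes the minimum of its arguments and ⊗ takes their sum. Working out the expression ((7 ⊕ 7) ⊗ (-5 ⊗ 2)) gives 4.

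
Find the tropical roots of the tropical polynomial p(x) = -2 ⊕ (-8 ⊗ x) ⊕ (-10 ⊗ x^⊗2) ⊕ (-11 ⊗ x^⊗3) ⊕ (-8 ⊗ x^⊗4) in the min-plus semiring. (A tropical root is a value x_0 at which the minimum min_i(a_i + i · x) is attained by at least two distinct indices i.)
Roots: {-3, 1, 2, 6}

Each tropical root is a break point of the lower envelope of the lines y = a_i + i · x (there are 5 lines, with slopes 0, 1, ..., 4). Only the lines that attain the minimum somewhere contribute to roots; other lines are dominated. Here the surviving (envelope) indices are i = 4, i = 3, i = 2, i = 1, i = 0.
Intersections between consecutive envelope lines give the roots: for adjacent envelope indices i < j the intersection is x = (a_i − a_j) / (j − i). Reading off the sorted break points: {-3, 1, 2, 6}.
Verification: at each break x_0, at least two indices attain the minimum of min_i(a_i + i · x_0).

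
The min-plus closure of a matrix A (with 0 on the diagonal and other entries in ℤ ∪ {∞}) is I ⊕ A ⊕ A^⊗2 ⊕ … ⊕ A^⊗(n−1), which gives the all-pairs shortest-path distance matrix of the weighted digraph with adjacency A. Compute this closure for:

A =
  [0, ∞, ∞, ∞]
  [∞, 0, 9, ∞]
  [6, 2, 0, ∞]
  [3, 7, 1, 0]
Closure =
  [0, ∞, ∞, ∞]
  [15, 0, 9, ∞]
  [6, 2, 0, ∞]
  [3, 3, 1, 0]

This is the Floyd-Warshall all-pairs shortest-path computation. For each intermediate vertex k = 0, 1, …, 3, update dist[i][j] ← min(dist[i][j], dist[i][k] + dist[k][j]). The final matrix gives, for each (i, j), the minimum total weight of any directed path from i to j (possibly empty when i = j).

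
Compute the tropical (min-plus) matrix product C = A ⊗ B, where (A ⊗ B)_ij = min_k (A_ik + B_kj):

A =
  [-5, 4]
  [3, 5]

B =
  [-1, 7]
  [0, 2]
A ⊗ B =
  [-6, 2]
  [2, 7]

Apply the min-plus product entry-by-entry:
  C[0][0] = min over k of (A[0][0] + B[0][0] = -5 + -1 = -6, A[0][1] + B[1][0] = 4 + 0 = 4) = -6 (attained at k = 0)
  C[0][1] = min over k of (A[0][0] + B[0][1] = -5 + 7 = 2, A[0][1] + B[1][1] = 4 + 2 = 6) = 2 (attained at k = 0)
  C[1][0] = min over k of (A[1][0] + B[0][0] = 3 + -1 = 2, A[1][1] + B[1][0] = 5 + 0 = 5) = 2 (attained at k = 0)
  C[1][1] = min over k of (A[1][0] + B[0][1] = 3 + 7 = 10, A[1][1] + B[1][1] = 5 + 2 = 7) = 7 (attained at k = 1)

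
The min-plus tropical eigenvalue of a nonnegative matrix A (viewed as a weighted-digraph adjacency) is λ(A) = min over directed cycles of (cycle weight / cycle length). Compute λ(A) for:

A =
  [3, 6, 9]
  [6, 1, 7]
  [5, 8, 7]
λ(A) = 1

Enumerate directed cycles and compute their means (weight / length). Sample:
  cycle 0 → 0: weight = 3, length = 1, mean = 3/1 ≈ 3.000
  cycle 1 → 1: weight = 1, length = 1, mean = 1/1 ≈ 1.000
  cycle 2 → 2: weight = 7, length = 1, mean = 7/1 ≈ 7.000
  cycle 0 → 1 → 0: weight = 12, length = 2, mean = 12/2 ≈ 6.000
  cycle 0 → 2 → 0: weight = 14, length = 2, mean = 14/2 ≈ 7.000
  cycle 1 → 0 → 1: weight = 12, length = 2, mean = 12/2 ≈ 6.000
Minimum mean = 1.000, attained e.g. along the cycle 1 → 1 with weight 1 and length 1. So λ(A) = 1/1 = 1.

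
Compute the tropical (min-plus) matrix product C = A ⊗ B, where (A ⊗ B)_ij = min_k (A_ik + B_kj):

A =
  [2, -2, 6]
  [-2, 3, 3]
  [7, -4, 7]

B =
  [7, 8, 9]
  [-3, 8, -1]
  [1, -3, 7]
A ⊗ B =
  [-5, 3, -3]
  [0, 0, 2]
  [-7, 4, -5]

Apply the min-plus product entry-by-entry:
  C[0][0] = min over k of (A[0][0] + B[0][0] = 2 + 7 = 9, A[0][1] + B[1][0] = -2 + -3 = -5, A[0][2] + B[2][0] = 6 + 1 = 7) = -5 (attained at k = 1)
  C[0][1] = min over k of (A[0][0] + B[0][1] = 2 + 8 = 10, A[0][1] + B[1][1] = -2 + 8 = 6, A[0][2] + B[2][1] = 6 + -3 = 3) = 3 (attained at k = 2)
  C[0][2] = min over k of (A[0][0] + B[0][2] = 2 + 9 = 11, A[0][1] + B[1][2] = -2 + -1 = -3, A[0][2] + B[2][2] = 6 + 7 = 13) = -3 (attained at k = 1)
  C[1][0] = min over k of (A[1][0] + B[0][0] = -2 + 7 = 5, A[1][1] + B[1][0] = 3 + -3 = 0, A[1][2] + B[2][0] = 3 + 1 = 4) = 0 (attained at k = 1)
  C[1][1] = min over k of (A[1][0] + B[0][1] = -2 + 8 = 6, A[1][1] + B[1][1] = 3 + 8 = 11, A[1][2] + B[2][1] = 3 + -3 = 0) = 0 (attained at k = 2)
  C[1][2] = min over k of (A[1][0] + B[0][2] = -2 + 9 = 7, A[1][1] + B[1][2] = 3 + -1 = 2, A[1][2] + B[2][2] = 3 + 7 = 10) = 2 (attained at k = 1)
  C[2][0] = min over k of (A[2][0] + B[0][0] = 7 + 7 = 14, A[2][1] + B[1][0] = -4 + -3 = -7, A[2][2] + B[2][0] = 7 + 1 = 8) = -7 (attained at k = 1)
  C[2][1] = min over k of (A[2][0] + B[0][1] = 7 + 8 = 15, A[2][1] + B[1][1] = -4 + 8 = 4, A[2][2] + B[2][1] = 7 + -3 = 4) = 4 (attained at k = 1)
  C[2][2] = min over k of (A[2][0] + B[0][2] = 7 + 9 = 16, A[2][1] + B[1][2] = -4 + -1 = -5, A[2][2] + B[2][2] = 7 + 7 = 14) = -5 (attained at k = 1)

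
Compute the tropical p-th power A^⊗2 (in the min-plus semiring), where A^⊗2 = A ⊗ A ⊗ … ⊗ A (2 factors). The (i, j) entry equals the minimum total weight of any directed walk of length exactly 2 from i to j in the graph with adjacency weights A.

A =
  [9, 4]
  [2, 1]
A^⊗2 =
  [6, 5]
  [3, 2]

Each entry (A^⊗2)_ij equals the minimum over all length-2 walks i = v_0 → v_1 → … → v_2 = j of Σ_t A[v_t][v_{t+1}]. For example, for (i, j) = (0, 1) we minimise over 2 possible intermediate vertex sequences; the minimum is 5, attained along the walk 0 → 1 → 1.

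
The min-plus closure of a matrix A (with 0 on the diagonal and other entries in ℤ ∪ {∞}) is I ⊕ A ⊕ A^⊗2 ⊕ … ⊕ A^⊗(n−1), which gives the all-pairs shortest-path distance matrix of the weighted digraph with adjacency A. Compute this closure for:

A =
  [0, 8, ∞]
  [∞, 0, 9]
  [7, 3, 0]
Closure =
  [0, 8, 17]
  [16, 0, 9]
  [7, 3, 0]

This is the Floyd-Warshall all-pairs shortest-path computation. For each intermediate vertex k = 0, 1, …, 2, update dist[i][j] ← min(dist[i][j], dist[i][k] + dist[k][j]). The final matrix gives, for each (i, j), the minimum total weight of any directed path from i to j (possibly empty when i = j).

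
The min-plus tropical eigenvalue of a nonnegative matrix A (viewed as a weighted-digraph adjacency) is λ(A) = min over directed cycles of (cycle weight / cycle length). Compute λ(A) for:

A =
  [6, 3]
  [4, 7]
λ(A) = 7/2

Enumerate directed cycles and compute their means (weight / length). Sample:
  cycle 0 → 0: weight = 6, length = 1, mean = 6/1 ≈ 6.000
  cycle 1 → 1: weight = 7, length = 1, mean = 7/1 ≈ 7.000
  cycle 0 → 1 → 0: weight = 7, length = 2, mean = 7/2 ≈ 3.500
  cycle 1 → 0 → 1: weight = 7, length = 2, mean = 7/2 ≈ 3.500
Minimum mean = 3.500, attained e.g. along the cycle 0 → 1 → 0 with weight 7 and length 2. So λ(A) = 7/2 = 7/2.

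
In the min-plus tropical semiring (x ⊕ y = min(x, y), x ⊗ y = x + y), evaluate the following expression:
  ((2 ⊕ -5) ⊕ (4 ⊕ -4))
((2 ⊕ -5) ⊕ (4 ⊕ -4)) = -5

Expand innermost to outermost. Recall ⊕ takes the minimum of its arguments and ⊗ takes their sum. Working out the expression ((2 ⊕ -5) ⊕ (4 ⊕ -4)) gives -5.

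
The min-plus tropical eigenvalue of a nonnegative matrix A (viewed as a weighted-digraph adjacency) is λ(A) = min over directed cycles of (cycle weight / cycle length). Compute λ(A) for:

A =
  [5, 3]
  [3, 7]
λ(A) = 3

Enumerate directed cycles and compute their means (weight / length). Sample:
  cycle 0 → 0: weight = 5, length = 1, mean = 5/1 ≈ 5.000
  cycle 1 → 1: weight = 7, length = 1, mean = 7/1 ≈ 7.000
  cycle 0 → 1 → 0: weight = 6, length = 2, mean = 6/2 ≈ 3.000
  cycle 1 → 0 → 1: weight = 6, length = 2, mean = 6/2 ≈ 3.000
Minimum mean = 3.000, attained e.g. along the cycle 0 → 1 → 0 with weight 6 and length 2. So λ(A) = 6/2 = 3.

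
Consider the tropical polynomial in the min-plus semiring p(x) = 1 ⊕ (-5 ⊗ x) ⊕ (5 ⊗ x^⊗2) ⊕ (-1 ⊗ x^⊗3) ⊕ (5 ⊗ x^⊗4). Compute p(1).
p(1) = -4

A tropical monomial a ⊗ x^⊗i evaluates to a + i · x. Evaluating each term at x = 1:
  Term 0 contributes 1 + 0 · 1 = 1
  Term 1 contributes -5 + 1 · 1 = -4
  Term 2 contributes 5 + 2 · 1 = 7
  Term 3 contributes -1 + 3 · 1 = 2
  Term 4 contributes 5 + 4 · 1 = 9
p(1) = ⊕ of these = min[1, -4, 7, 2, 9] = -4.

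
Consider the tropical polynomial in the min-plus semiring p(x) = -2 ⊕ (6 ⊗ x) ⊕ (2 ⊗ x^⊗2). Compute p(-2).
p(-2) = -2

A tropical monomial a ⊗ x^⊗i evaluates to a + i · x. Evaluating each term at x = -2:
  Term 0 contributes -2 + 0 · -2 = -2
  Term 1 contributes 6 + 1 · -2 = 4
  Term 2 contributes 2 + 2 · -2 = -2
p(-2) = ⊕ of these = min[-2, 4, -2] = -2.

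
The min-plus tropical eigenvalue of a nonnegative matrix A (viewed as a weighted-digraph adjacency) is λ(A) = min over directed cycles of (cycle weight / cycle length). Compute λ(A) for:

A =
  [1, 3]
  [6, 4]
λ(A) = 1

Enumerate directed cycles and compute their means (weight / length). Sample:
  cycle 0 → 0: weight = 1, length = 1, mean = 1/1 ≈ 1.000
  cycle 1 → 1: weight = 4, length = 1, mean = 4/1 ≈ 4.000
  cycle 0 → 1 → 0: weight = 9, length = 2, mean = 9/2 ≈ 4.500
  cycle 1 → 0 → 1: weight = 9, length = 2, mean = 9/2 ≈ 4.500
Minimum mean = 1.000, attained e.g. along the cycle 0 → 0 with weight 1 and length 1. So λ(A) = 1/1 = 1.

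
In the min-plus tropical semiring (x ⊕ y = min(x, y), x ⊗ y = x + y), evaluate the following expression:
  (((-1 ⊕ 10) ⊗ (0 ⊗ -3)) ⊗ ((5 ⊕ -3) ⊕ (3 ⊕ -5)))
(((-1 ⊕ 10) ⊗ (0 ⊗ -3)) ⊗ ((5 ⊕ -3) ⊕ (3 ⊕ -5))) = -9

Expand innermost to outermost. Recall ⊕ takes the minimum of its arguments and ⊗ takes their sum. Working out the expression (((-1 ⊕ 10) ⊗ (0 ⊗ -3)) ⊗ ((5 ⊕ -3) ⊕ (3 ⊕ -5))) gives -9.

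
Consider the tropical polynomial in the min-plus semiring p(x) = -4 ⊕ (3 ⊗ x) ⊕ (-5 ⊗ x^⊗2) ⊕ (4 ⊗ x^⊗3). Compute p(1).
p(1) = -4

A tropical monomial a ⊗ x^⊗i evaluates to a + i · x. Evaluating each term at x = 1:
  Term 0 contributes -4 + 0 · 1 = -4
  Term 1 contributes 3 + 1 · 1 = 4
  Term 2 contributes -5 + 2 · 1 = -3
  Term 3 contributes 4 + 3 · 1 = 7
p(1) = ⊕ of these = min[-4, 4, -3, 7] = -4.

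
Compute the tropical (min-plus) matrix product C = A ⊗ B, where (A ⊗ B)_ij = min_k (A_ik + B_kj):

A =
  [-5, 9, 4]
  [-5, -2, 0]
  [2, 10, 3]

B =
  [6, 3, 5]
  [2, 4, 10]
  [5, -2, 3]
A ⊗ B =
  [1, -2, 0]
  [0, -2, 0]
  [8, 1, 6]

Apply the min-plus product entry-by-entry:
  C[0][0] = min over k of (A[0][0] + B[0][0] = -5 + 6 = 1, A[0][1] + B[1][0] = 9 + 2 = 11, A[0][2] + B[2][0] = 4 + 5 = 9) = 1 (attained at k = 0)
  C[0][1] = min over k of (A[0][0] + B[0][1] = -5 + 3 = -2, A[0][1] + B[1][1] = 9 + 4 = 13, A[0][2] + B[2][1] = 4 + -2 = 2) = -2 (attained at k = 0)
  C[0][2] = min over k of (A[0][0] + B[0][2] = -5 + 5 = 0, A[0][1] + B[1][2] = 9 + 10 = 19, A[0][2] + B[2][2] = 4 + 3 = 7) = 0 (attained at k = 0)
  C[1][0] = min over k of (A[1][0] + B[0][0] = -5 + 6 = 1, A[1][1] + B[1][0] = -2 + 2 = 0, A[1][2] + B[2][0] = 0 + 5 = 5) = 0 (attained at k = 1)
  C[1][1] = min over k of (A[1][0] + B[0][1] = -5 + 3 = -2, A[1][1] + B[1][1] = -2 + 4 = 2, A[1][2] + B[2][1] = 0 + -2 = -2) = -2 (attained at k = 0)
  C[1][2] = min over k of (A[1][0] + B[0][2] = -5 + 5 = 0, A[1][1] + B[1][2] = -2 + 10 = 8, A[1][2] + B[2][2] = 0 + 3 = 3) = 0 (attained at k = 0)
  C[2][0] = min over k of (A[2][0] + B[0][0] = 2 + 6 = 8, A[2][1] + B[1][0] = 10 + 2 = 12, A[2][2] + B[2][0] = 3 + 5 = 8) = 8 (attained at k = 0)
  C[2][1] = min over k of (A[2][0] + B[0][1] = 2 + 3 = 5, A[2][1] + B[1][1] = 10 + 4 = 14, A[2][2] + B[2][1] = 3 + -2 = 1) = 1 (attained at k = 2)
  C[2][2] = min over k of (A[2][0] + B[0][2] = 2 + 5 = 7, A[2][1] + B[1][2] = 10 + 10 = 20, A[2][2] + B[2][2] = 3 + 3 = 6) = 6 (attained at k = 2)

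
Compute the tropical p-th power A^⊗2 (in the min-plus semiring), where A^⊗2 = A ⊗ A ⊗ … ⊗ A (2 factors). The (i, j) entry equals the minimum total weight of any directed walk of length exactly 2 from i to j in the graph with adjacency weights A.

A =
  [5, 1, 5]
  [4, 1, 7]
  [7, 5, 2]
A^⊗2 =
  [5, 2, 7]
  [5, 2, 8]
  [9, 6, 4]

Each entry (A^⊗2)_ij equals the minimum over all length-2 walks i = v_0 → v_1 → … → v_2 = j of Σ_t A[v_t][v_{t+1}]. For example, for (i, j) = (0, 2) we minimise over 3 possible intermediate vertex sequences; the minimum is 7, attained along the walk 0 → 2 → 2.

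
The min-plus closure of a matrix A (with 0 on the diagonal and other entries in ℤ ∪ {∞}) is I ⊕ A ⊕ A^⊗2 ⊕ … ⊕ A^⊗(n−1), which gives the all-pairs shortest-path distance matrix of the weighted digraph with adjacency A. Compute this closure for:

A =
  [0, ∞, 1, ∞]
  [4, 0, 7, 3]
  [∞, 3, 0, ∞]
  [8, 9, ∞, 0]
Closure =
  [0, 4, 1, 7]
  [4, 0, 5, 3]
  [7, 3, 0, 6]
  [8, 9, 9, 0]

This is the Floyd-Warshall all-pairs shortest-path computation. For each intermediate vertex k = 0, 1, …, 3, update dist[i][j] ← min(dist[i][j], dist[i][k] + dist[k][j]). The final matrix gives, for each (i, j), the minimum total weight of any directed path from i to j (possibly empty when i = j).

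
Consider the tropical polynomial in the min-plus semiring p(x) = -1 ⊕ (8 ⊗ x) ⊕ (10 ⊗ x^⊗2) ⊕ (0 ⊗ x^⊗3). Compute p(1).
p(1) = -1

A tropical monomial a ⊗ x^⊗i evaluates to a + i · x. Evaluating each term at x = 1:
  Term 0 contributes -1 + 0 · 1 = -1
  Term 1 contributes 8 + 1 · 1 = 9
  Term 2 contributes 10 + 2 · 1 = 12
  Term 3 contributes 0 + 3 · 1 = 3
p(1) = ⊕ of these = min[-1, 9, 12, 3] = -1.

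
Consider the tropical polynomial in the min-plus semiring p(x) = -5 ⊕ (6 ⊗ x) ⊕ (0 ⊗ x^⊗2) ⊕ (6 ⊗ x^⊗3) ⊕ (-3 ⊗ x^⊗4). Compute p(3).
p(3) = -5

A tropical monomial a ⊗ x^⊗i evaluates to a + i · x. Evaluating each term at x = 3:
  Term 0 contributes -5 + 0 · 3 = -5
  Term 1 contributes 6 + 1 · 3 = 9
  Term 2 contributes 0 + 2 · 3 = 6
  Term 3 contributes 6 + 3 · 3 = 15
  Term 4 contributes -3 + 4 · 3 = 9
p(3) = ⊕ of these = min[-5, 9, 6, 15, 9] = -5.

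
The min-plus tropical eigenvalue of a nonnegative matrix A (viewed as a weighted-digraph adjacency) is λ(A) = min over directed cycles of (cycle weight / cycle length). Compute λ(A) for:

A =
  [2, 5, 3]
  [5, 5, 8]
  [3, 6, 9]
λ(A) = 2

Enumerate directed cycles and compute their means (weight / length). Sample:
  cycle 0 → 0: weight = 2, length = 1, mean = 2/1 ≈ 2.000
  cycle 1 → 1: weight = 5, length = 1, mean = 5/1 ≈ 5.000
  cycle 2 → 2: weight = 9, length = 1, mean = 9/1 ≈ 9.000
  cycle 0 → 1 → 0: weight = 10, length = 2, mean = 10/2 ≈ 5.000
  cycle 0 → 2 → 0: weight = 6, length = 2, mean = 6/2 ≈ 3.000
  cycle 1 → 0 → 1: weight = 10, length = 2, mean = 10/2 ≈ 5.000
Minimum mean = 2.000, attained e.g. along the cycle 0 → 0 with weight 2 and length 1. So λ(A) = 2/1 = 2.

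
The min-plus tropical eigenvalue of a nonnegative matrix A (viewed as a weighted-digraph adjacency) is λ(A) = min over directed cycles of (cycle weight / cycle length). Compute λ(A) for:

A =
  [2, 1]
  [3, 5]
λ(A) = 2

Enumerate directed cycles and compute their means (weight / length). Sample:
  cycle 0 → 0: weight = 2, length = 1, mean = 2/1 ≈ 2.000
  cycle 1 → 1: weight = 5, length = 1, mean = 5/1 ≈ 5.000
  cycle 0 → 1 → 0: weight = 4, length = 2, mean = 4/2 ≈ 2.000
  cycle 1 → 0 → 1: weight = 4, length = 2, mean = 4/2 ≈ 2.000
Minimum mean = 2.000, attained e.g. along the cycle 0 → 0 with weight 2 and length 1. So λ(A) = 2/1 = 2.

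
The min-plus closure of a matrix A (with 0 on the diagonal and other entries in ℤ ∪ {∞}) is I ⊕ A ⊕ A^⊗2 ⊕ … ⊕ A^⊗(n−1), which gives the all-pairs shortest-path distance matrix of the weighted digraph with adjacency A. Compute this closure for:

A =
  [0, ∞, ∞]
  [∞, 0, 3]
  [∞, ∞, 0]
Closure =
  [0, ∞, ∞]
  [∞, 0, 3]
  [∞, ∞, 0]

This is the Floyd-Warshall all-pairs shortest-path computation. For each intermediate vertex k = 0, 1, …, 2, update dist[i][j] ← min(dist[i][j], dist[i][k] + dist[k][j]). The final matrix gives, for each (i, j), the minimum total weight of any directed path from i to j (possibly empty when i = j).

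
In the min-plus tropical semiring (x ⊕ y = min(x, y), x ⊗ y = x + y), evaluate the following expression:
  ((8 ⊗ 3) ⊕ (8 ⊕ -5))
((8 ⊗ 3) ⊕ (8 ⊕ -5)) = -5

Expand innermost to outermost. Recall ⊕ takes the minimum of its arguments and ⊗ takes their sum. Working out the expression ((8 ⊗ 3) ⊕ (8 ⊕ -5)) gives -5.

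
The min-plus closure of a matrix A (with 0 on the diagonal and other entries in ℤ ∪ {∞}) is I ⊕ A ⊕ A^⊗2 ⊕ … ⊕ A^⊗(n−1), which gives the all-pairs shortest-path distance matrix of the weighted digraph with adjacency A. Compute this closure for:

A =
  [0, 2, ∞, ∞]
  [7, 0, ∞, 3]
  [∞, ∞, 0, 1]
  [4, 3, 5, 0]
Closure =
  [0, 2, 10, 5]
  [7, 0, 8, 3]
  [5, 4, 0, 1]
  [4, 3, 5, 0]

This is the Floyd-Warshall all-pairs shortest-path computation. For each intermediate vertex k = 0, 1, …, 3, update dist[i][j] ← min(dist[i][j], dist[i][k] + dist[k][j]). The final matrix gives, for each (i, j), the minimum total weight of any directed path from i to j (possibly empty when i = j).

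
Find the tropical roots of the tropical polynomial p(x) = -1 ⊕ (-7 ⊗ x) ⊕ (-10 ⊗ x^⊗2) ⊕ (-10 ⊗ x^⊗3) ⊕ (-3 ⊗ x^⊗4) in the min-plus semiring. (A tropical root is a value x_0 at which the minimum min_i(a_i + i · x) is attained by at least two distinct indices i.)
Roots: {-7, 0, 3, 6}

Each tropical root is a break point of the lower envelope of the lines y = a_i + i · x (there are 5 lines, with slopes 0, 1, ..., 4). Only the lines that attain the minimum somewhere contribute to roots; other lines are dominated. Here the surviving (envelope) indices are i = 4, i = 3, i = 2, i = 1, i = 0.
Intersections between consecutive envelope lines give the roots: for adjacent envelope indices i < j the intersection is x = (a_i − a_j) / (j − i). Reading off the sorted break points: {-7, 0, 3, 6}.
Verification: at each break x_0, at least two indices attain the minimum of min_i(a_i + i · x_0).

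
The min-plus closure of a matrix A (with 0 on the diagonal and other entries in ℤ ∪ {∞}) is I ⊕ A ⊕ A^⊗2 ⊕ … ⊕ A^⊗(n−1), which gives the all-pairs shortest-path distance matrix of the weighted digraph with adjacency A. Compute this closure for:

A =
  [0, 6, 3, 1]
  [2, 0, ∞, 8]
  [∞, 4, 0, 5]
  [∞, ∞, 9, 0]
Closure =
  [0, 6, 3, 1]
  [2, 0, 5, 3]
  [6, 4, 0, 5]
  [15, 13, 9, 0]

This is the Floyd-Warshall all-pairs shortest-path computation. For each intermediate vertex k = 0, 1, …, 3, update dist[i][j] ← min(dist[i][j], dist[i][k] + dist[k][j]). The final matrix gives, for each (i, j), the minimum total weight of any directed path from i to j (possibly empty when i = j).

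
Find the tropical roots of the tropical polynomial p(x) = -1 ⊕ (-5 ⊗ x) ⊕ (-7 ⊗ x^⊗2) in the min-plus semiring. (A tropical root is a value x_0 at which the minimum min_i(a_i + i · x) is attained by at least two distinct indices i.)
Roots: {2, 4}

Each tropical root is a break point of the lower envelope of the lines y = a_i + i · x (there are 3 lines, with slopes 0, 1, ..., 2). Only the lines that attain the minimum somewhere contribute to roots; other lines are dominated. Here the surviving (envelope) indices are i = 2, i = 1, i = 0.
Intersections between consecutive envelope lines give the roots: for adjacent envelope indices i < j the intersection is x = (a_i − a_j) / (j − i). Reading off the sorted break points: {2, 4}.
Verification: at each break x_0, at least two indices attain the minimum of min_i(a_i + i · x_0).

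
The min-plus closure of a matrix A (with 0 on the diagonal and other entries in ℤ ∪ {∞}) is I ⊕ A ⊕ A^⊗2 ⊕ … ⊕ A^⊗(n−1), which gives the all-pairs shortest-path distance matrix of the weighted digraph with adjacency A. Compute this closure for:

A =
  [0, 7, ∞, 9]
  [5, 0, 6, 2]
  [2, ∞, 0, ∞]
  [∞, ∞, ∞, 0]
Closure =
  [0, 7, 13, 9]
  [5, 0, 6, 2]
  [2, 9, 0, 11]
  [∞, ∞, ∞, 0]

This is the Floyd-Warshall all-pairs shortest-path computation. For each intermediate vertex k = 0, 1, …, 3, update dist[i][j] ← min(dist[i][j], dist[i][k] + dist[k][j]). The final matrix gives, for each (i, j), the minimum total weight of any directed path from i to j (possibly empty when i = j).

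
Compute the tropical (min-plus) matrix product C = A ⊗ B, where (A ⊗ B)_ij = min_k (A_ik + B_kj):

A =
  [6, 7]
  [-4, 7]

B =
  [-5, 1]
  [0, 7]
A ⊗ B =
  [1, 7]
  [-9, -3]

Apply the min-plus product entry-by-entry:
  C[0][0] = min over k of (A[0][0] + B[0][0] = 6 + -5 = 1, A[0][1] + B[1][0] = 7 + 0 = 7) = 1 (attained at k = 0)
  C[0][1] = min over k of (A[0][0] + B[0][1] = 6 + 1 = 7, A[0][1] + B[1][1] = 7 + 7 = 14) = 7 (attained at k = 0)
  C[1][0] = min over k of (A[1][0] + B[0][0] = -4 + -5 = -9, A[1][1] + B[1][0] = 7 + 0 = 7) = -9 (attained at k = 0)
  C[1][1] = min over k of (A[1][0] + B[0][1] = -4 + 1 = -3, A[1][1] + B[1][1] = 7 + 7 = 14) = -3 (attained at k = 0)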